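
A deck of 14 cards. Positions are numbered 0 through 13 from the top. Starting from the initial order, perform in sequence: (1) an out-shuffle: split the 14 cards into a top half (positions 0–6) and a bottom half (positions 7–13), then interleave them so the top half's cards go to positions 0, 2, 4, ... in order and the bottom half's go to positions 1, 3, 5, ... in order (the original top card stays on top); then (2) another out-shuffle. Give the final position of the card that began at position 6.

Track the card from position 6 forward through each operation:
  after op 1 (out-shuffle): 6 → 12
  after op 2 (out-shuffle): 12 → 11

11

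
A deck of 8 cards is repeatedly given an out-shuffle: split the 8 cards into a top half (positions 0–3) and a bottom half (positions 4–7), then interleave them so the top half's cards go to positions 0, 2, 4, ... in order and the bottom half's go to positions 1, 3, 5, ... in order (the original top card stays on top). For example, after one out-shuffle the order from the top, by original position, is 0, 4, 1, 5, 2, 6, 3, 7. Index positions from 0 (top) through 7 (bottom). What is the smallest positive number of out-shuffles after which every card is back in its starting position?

The out-shuffle permutes the 8 positions with cycle lengths [1, 1, 3, 3].
Every card is home exactly when every cycle has completed a whole number of laps, i.e. after lcm(1, 3) = 3 out-shuffles.

3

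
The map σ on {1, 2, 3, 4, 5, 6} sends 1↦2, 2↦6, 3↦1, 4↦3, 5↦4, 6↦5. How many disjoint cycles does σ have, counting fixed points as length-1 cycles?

Cycle decomposition: (1 2 6 5 4 3).
1 cycle.

1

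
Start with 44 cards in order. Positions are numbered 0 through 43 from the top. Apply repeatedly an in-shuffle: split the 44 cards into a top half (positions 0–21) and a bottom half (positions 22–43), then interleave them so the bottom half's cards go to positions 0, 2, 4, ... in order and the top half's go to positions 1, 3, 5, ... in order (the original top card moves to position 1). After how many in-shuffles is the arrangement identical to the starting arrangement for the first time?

12

The in-shuffle permutes the 44 positions with cycle lengths [2, 4, 4, 4, 6, 12, 12].
Every card is home exactly when every cycle has completed a whole number of laps, i.e. after lcm(2, 4, 6, 12) = 12 in-shuffles.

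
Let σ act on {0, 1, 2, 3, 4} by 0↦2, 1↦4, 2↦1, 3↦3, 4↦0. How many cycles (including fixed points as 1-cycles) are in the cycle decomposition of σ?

2

Cycle decomposition: (0 2 1 4) (3).
2 cycles.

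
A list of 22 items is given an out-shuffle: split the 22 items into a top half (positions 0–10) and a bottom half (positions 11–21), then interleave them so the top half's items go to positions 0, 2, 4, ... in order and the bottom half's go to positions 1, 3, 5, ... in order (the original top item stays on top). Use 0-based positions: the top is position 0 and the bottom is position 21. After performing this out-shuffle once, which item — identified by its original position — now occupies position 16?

Work backwards from position 16, undoing one out-shuffle at a time:
16 ← 8
So the item now at position 16 started at position 8.

8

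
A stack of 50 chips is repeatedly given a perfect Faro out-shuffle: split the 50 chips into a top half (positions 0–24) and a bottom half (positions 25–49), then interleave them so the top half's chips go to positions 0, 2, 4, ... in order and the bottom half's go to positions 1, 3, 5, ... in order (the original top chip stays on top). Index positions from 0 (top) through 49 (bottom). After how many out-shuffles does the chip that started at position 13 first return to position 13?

21

Follow position 13 under repeated out-shuffles:
13 → 26 → 3 → 6 → 12 → 24 → 48 → 47 → ... → 13 (length 21)
It first returns after 21 out-shuffles.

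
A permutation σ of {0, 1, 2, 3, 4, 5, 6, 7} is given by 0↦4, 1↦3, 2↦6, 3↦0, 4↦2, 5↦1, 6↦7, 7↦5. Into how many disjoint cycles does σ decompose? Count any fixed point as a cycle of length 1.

Cycle decomposition: (0 4 2 6 7 5 1 3).
1 cycle.

1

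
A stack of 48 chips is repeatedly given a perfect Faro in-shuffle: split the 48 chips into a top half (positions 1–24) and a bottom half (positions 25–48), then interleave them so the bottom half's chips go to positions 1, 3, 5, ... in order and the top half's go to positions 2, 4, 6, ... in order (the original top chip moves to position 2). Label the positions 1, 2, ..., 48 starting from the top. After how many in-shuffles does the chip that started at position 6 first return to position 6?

Follow position 6 under repeated in-shuffles:
6 → 12 → 24 → 48 → 47 → 45 → 41 → 33 → ... → 6 (length 21)
It first returns after 21 in-shuffles.

21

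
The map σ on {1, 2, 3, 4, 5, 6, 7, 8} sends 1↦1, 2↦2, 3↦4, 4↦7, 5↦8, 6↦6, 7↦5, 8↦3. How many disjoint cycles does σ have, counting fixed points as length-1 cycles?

4

Cycle decomposition: (1) (2) (3 4 7 5 8) (6).
4 cycles.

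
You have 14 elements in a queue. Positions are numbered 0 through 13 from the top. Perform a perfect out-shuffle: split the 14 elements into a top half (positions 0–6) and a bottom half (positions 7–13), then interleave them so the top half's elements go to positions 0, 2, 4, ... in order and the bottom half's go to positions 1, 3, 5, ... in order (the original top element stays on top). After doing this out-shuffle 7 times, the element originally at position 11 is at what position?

4

Track the element's position through each out-shuffle:
11 → 9 → 5 → 10 → 7 → 1 → 2 → 4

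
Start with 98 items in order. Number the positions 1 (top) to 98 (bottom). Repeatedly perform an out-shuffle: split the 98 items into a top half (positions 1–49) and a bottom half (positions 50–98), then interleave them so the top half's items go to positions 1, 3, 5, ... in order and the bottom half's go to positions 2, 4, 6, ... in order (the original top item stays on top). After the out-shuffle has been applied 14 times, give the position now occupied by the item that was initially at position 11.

8

Track position through each out-shuffle: 11 → 21 → 41 → 81 → 64 → ... (continuing for 14 shuffles total) → 8.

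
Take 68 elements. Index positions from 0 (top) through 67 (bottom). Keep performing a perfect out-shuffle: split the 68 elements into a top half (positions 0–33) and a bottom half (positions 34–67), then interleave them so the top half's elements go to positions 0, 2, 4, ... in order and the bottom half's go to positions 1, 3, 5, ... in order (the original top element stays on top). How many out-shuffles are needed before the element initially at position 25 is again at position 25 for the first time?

Follow position 25 under repeated out-shuffles:
25 → 50 → 33 → 66 → 65 → 63 → 59 → 51 → ... → 25 (length 66)
It first returns after 66 out-shuffles.

66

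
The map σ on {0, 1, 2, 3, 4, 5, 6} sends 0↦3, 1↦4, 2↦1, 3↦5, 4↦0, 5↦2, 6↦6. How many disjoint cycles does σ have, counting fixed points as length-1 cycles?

2

Cycle decomposition: (0 3 5 2 1 4) (6).
2 cycles.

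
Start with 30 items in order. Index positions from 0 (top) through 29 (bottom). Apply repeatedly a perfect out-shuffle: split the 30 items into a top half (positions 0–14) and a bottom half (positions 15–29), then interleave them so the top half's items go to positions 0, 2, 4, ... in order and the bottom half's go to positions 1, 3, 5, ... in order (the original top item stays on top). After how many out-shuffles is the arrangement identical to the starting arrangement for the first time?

The out-shuffle permutes the 30 positions with cycle lengths [1, 1, 28].
Every item is home exactly when every cycle has completed a whole number of laps, i.e. after lcm(1, 28) = 28 out-shuffles.

28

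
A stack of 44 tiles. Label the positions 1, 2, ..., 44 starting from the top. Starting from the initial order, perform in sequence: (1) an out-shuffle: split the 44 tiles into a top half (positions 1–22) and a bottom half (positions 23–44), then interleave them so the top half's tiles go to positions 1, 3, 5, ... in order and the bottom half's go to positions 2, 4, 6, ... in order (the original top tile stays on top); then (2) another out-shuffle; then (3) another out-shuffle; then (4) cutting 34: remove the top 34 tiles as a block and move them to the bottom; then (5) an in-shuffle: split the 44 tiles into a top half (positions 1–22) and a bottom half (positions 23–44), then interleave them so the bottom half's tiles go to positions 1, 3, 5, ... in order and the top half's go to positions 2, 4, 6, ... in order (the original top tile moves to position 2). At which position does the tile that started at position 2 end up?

38

Track the tile from position 2 forward through each operation:
  after op 1 (out-shuffle): 2 → 3
  after op 2 (out-shuffle): 3 → 5
  after op 3 (out-shuffle): 5 → 9
  after op 4 (cut 34): 9 → 19
  after op 5 (in-shuffle): 19 → 38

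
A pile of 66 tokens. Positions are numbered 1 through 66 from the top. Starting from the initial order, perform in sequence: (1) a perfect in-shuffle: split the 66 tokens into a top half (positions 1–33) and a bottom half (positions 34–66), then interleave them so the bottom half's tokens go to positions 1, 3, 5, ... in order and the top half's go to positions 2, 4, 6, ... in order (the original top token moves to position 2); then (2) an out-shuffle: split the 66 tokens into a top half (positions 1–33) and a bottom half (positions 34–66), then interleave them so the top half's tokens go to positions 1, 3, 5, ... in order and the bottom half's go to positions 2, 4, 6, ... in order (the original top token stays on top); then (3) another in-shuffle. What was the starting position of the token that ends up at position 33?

29

Undo the operations in reverse order, starting from position 33:
  undo op 3 (in-shuffle, from bottom half): 33 ← 50
  undo op 2 (out-shuffle, from bottom half): 50 ← 58
  undo op 1 (in-shuffle, from top half): 58 ← 29
So the token at position 33 came from original position 29.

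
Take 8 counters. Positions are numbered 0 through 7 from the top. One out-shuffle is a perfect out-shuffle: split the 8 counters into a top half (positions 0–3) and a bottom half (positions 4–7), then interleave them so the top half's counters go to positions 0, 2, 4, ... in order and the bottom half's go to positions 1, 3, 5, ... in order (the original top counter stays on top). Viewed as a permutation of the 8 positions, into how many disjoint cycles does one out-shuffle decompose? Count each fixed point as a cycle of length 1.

4

Trace each unvisited position around until it returns:
(0) (1 2 4) (3 6 5) (7)
4 cycles in total.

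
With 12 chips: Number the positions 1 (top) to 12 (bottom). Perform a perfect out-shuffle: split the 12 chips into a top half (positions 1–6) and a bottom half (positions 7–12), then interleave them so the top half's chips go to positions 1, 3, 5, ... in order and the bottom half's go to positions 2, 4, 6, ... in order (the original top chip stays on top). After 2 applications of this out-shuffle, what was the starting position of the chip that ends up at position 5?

2

Work backwards from position 5, undoing one out-shuffle at a time:
5 ← 3 ← 2
So the chip now at position 5 started at position 2.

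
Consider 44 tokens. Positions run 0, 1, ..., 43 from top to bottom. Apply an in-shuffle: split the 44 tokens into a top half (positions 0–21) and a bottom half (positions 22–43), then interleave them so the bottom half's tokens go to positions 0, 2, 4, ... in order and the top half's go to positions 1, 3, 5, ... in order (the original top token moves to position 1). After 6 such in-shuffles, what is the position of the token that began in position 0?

18

Track the token's position through each in-shuffle:
0 → 1 → 3 → 7 → 15 → 31 → 18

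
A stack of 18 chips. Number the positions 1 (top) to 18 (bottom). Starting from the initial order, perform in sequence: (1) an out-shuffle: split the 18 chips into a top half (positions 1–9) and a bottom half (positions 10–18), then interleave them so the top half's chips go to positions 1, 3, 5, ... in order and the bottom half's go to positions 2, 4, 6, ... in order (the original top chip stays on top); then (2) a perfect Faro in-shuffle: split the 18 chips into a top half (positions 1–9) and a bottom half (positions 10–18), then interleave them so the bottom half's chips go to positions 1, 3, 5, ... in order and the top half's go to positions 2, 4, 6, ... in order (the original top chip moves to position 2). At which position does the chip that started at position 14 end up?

1

Track the chip from position 14 forward through each operation:
  after op 1 (out-shuffle): 14 → 10
  after op 2 (in-shuffle): 10 → 1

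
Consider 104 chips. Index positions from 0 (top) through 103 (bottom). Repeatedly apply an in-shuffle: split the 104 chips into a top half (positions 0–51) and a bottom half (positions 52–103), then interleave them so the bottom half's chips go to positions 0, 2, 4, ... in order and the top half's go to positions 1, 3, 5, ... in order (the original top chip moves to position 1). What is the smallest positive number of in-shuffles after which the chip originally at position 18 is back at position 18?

Follow position 18 under repeated in-shuffles:
18 → 37 → 75 → 46 → 93 → 82 → 60 → 16 → 33 → 67 → 30 → 61 → 18
It first returns after 12 in-shuffles.

12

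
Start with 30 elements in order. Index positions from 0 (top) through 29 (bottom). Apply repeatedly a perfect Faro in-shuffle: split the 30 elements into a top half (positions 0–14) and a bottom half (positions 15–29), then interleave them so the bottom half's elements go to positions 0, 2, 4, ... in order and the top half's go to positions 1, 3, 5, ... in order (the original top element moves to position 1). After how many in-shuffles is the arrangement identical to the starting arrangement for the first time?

The in-shuffle permutes the 30 positions with cycle lengths [5, 5, 5, 5, 5, 5].
Every element is home exactly when every cycle has completed a whole number of laps, i.e. after lcm(5) = 5 in-shuffles.

5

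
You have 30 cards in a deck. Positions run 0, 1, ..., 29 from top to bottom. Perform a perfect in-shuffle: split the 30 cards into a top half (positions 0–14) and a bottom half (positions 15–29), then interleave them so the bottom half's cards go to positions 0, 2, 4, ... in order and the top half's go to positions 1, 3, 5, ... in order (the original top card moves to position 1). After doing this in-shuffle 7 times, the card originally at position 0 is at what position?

Track the card's position through each in-shuffle:
0 → 1 → 3 → 7 → 15 → 0 → 1 → 3

3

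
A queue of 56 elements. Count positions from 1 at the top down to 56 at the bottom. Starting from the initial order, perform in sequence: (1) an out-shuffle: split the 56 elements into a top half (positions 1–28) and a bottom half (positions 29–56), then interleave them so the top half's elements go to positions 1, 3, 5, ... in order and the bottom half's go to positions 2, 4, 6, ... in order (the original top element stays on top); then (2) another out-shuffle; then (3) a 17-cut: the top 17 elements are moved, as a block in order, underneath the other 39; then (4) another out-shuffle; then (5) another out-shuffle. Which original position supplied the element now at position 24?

3

Undo the operations in reverse order, starting from position 24:
  undo op 5 (out-shuffle, from bottom half): 24 ← 40
  undo op 4 (out-shuffle, from bottom half): 40 ← 48
  undo op 3 (cut 17): 48 ← 9
  undo op 2 (out-shuffle, from top half): 9 ← 5
  undo op 1 (out-shuffle, from top half): 5 ← 3
So the element at position 24 came from original position 3.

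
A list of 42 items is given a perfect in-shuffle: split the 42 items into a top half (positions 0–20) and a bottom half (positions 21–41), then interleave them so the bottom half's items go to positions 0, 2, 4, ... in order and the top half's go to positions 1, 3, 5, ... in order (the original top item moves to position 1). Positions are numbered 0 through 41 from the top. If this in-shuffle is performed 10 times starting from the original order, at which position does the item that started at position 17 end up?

27

Track the item's position through each in-shuffle:
17 → 35 → 28 → 14 → 29 → 16 → 33 → 24 → 6 → 13 → 27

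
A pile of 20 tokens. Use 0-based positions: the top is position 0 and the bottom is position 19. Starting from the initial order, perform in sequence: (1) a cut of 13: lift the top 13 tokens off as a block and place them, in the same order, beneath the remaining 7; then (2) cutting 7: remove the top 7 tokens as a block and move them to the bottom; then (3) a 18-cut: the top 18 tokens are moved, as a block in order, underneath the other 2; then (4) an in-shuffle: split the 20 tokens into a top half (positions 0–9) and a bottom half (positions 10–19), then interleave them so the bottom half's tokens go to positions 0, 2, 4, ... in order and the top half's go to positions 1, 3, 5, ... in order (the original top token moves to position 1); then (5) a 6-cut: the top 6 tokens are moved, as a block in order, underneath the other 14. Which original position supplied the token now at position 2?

12

Undo the operations in reverse order, starting from position 2:
  undo op 5 (cut 6): 2 ← 8
  undo op 4 (in-shuffle, from bottom half): 8 ← 14
  undo op 3 (cut 18): 14 ← 12
  undo op 2 (cut 7): 12 ← 19
  undo op 1 (cut 13): 19 ← 12
So the token at position 2 came from original position 12.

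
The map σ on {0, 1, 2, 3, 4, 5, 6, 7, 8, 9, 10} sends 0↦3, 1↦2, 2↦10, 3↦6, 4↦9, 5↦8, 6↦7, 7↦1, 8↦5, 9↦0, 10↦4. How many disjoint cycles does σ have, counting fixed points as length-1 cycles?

2

Cycle decomposition: (0 3 6 7 1 2 10 4 9) (5 8).
2 cycles.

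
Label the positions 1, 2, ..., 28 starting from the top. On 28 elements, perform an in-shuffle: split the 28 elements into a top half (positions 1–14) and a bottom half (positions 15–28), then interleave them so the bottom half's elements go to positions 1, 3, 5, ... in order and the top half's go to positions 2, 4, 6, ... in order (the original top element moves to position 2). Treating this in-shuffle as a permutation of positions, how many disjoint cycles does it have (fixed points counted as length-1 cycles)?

1

Trace each unvisited position around until it returns:
(1 2 4 8 16 3 ... len 28)
1 cycle in total.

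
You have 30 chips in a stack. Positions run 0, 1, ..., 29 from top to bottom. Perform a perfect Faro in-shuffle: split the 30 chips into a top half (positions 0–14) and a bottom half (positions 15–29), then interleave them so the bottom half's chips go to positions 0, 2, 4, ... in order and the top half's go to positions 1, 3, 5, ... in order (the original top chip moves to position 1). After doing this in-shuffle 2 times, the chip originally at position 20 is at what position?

21

Track the chip's position through each in-shuffle:
20 → 10 → 21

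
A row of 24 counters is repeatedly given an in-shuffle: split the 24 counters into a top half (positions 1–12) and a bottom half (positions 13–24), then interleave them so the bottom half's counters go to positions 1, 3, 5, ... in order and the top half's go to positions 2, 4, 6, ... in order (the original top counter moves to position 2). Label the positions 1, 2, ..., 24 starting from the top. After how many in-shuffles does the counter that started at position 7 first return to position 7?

Follow position 7 under repeated in-shuffles:
7 → 14 → 3 → 6 → 12 → 24 → 23 → 21 → 17 → 9 → 18 → 11 → 22 → 19 → 13 → 1 → 2 → 4 → 8 → 16 → 7
It first returns after 20 in-shuffles.

20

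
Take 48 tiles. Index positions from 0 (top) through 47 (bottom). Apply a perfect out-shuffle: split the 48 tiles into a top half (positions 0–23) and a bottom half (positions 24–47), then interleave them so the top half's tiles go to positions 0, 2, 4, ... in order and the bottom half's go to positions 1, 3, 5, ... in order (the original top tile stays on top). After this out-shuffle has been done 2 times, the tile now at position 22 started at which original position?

Work backwards from position 22, undoing one out-shuffle at a time:
22 ← 11 ← 29
So the tile now at position 22 started at position 29.

29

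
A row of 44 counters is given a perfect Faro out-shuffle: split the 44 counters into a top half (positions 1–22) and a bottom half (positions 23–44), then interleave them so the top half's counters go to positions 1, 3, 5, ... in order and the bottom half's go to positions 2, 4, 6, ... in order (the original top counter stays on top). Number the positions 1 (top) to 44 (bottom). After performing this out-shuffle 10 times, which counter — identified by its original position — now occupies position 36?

2

Work backwards from position 36, undoing one out-shuffle at a time:
36 ← 40 ← 42 ← 43 ← 22 ← 33 ← 17 ← 9 ← 5 ← 3 ← 2
So the counter now at position 36 started at position 2.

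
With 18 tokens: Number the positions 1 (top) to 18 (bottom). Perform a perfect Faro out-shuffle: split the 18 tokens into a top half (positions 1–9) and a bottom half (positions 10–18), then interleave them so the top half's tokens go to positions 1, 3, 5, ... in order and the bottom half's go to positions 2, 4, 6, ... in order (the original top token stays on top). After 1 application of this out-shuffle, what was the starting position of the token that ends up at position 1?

Work backwards from position 1, undoing one out-shuffle at a time:
1 ← 1
So the token now at position 1 started at position 1.

1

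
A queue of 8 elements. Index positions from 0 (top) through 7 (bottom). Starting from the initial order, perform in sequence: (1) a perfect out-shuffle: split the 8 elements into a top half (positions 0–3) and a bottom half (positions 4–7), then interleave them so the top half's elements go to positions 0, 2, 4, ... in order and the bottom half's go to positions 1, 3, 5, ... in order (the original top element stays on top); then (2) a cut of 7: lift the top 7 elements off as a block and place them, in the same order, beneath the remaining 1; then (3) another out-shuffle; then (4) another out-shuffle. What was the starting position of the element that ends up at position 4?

Undo the operations in reverse order, starting from position 4:
  undo op 4 (out-shuffle, from top half): 4 ← 2
  undo op 3 (out-shuffle, from top half): 2 ← 1
  undo op 2 (cut 7): 1 ← 0
  undo op 1 (out-shuffle, from top half): 0 ← 0
So the element at position 4 came from original position 0.

0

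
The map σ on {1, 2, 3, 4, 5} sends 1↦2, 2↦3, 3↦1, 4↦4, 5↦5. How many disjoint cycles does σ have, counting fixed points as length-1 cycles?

Cycle decomposition: (1 2 3) (4) (5).
3 cycles.

3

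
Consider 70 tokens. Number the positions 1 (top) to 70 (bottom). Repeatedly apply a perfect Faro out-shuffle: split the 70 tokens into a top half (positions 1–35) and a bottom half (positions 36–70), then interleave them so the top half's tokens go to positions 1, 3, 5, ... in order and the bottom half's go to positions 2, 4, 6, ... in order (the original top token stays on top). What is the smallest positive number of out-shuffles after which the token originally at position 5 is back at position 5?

22

Follow position 5 under repeated out-shuffles:
5 → 9 → 17 → 33 → 65 → 60 → 50 → 30 → ... → 5 (length 22)
It first returns after 22 out-shuffles.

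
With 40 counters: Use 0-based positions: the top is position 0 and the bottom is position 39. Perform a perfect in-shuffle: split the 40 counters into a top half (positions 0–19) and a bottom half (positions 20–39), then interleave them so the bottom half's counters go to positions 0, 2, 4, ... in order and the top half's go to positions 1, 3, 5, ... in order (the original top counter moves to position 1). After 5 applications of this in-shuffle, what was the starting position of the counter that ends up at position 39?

Work backwards from position 39, undoing one in-shuffle at a time:
39 ← 19 ← 9 ← 4 ← 22 ← 31
So the counter now at position 39 started at position 31.

31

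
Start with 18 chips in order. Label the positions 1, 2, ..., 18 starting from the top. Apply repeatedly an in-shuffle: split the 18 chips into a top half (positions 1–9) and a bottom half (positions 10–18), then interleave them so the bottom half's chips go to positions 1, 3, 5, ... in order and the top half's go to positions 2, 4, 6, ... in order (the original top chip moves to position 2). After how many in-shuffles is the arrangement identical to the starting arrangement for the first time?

18

The in-shuffle permutes the 18 positions with cycle lengths [18].
Every chip is home exactly when every cycle has completed a whole number of laps, i.e. after lcm(18) = 18 in-shuffles.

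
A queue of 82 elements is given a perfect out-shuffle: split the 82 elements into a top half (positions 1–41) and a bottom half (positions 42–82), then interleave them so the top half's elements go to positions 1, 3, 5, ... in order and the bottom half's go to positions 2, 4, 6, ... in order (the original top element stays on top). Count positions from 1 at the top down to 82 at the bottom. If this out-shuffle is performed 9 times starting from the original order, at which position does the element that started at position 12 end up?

44

Track the element's position through each out-shuffle:
12 → 23 → 45 → 8 → 15 → 29 → 57 → 32 → 63 → 44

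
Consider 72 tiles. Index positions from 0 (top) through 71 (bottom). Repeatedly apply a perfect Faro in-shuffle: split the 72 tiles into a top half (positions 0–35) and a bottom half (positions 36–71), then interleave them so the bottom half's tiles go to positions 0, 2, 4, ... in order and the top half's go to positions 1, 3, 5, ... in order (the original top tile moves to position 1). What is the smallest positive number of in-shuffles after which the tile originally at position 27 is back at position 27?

9

Follow position 27 under repeated in-shuffles:
27 → 55 → 38 → 4 → 9 → 19 → 39 → 6 → 13 → 27
It first returns after 9 in-shuffles.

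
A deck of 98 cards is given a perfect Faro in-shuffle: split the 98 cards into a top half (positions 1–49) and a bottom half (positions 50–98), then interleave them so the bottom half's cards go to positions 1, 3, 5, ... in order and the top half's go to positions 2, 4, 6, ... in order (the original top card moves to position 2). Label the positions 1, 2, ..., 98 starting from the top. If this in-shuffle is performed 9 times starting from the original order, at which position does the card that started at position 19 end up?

26

Track the card's position through each in-shuffle:
19 → 38 → 76 → 53 → 7 → 14 → 28 → 56 → 13 → 26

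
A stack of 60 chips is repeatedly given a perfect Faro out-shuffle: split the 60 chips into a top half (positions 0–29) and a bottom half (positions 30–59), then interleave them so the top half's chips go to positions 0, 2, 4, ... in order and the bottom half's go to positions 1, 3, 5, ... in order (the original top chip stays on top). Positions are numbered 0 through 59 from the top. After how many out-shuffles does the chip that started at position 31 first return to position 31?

Follow position 31 under repeated out-shuffles:
31 → 3 → 6 → 12 → 24 → 48 → 37 → 15 → ... → 31 (length 58)
It first returns after 58 out-shuffles.

58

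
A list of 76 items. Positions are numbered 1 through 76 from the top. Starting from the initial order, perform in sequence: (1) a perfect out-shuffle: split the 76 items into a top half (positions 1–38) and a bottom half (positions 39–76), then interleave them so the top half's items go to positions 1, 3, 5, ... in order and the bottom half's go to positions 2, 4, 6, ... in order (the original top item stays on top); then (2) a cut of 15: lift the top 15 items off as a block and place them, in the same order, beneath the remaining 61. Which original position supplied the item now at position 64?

2

Undo the operations in reverse order, starting from position 64:
  undo op 2 (cut 15): 64 ← 3
  undo op 1 (out-shuffle, from top half): 3 ← 2
So the item at position 64 came from original position 2.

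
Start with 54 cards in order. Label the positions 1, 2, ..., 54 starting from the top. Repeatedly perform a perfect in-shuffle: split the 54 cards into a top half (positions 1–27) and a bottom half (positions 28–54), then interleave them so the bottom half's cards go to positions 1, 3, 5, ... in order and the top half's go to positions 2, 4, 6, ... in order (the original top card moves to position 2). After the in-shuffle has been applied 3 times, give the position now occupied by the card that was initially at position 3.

24

Track the card's position through each in-shuffle:
3 → 6 → 12 → 24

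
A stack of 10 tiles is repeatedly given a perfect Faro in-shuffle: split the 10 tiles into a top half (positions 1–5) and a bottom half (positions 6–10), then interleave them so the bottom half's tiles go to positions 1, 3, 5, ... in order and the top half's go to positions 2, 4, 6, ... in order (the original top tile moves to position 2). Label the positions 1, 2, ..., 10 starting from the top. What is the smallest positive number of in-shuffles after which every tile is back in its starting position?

The in-shuffle permutes the 10 positions with cycle lengths [10].
Every tile is home exactly when every cycle has completed a whole number of laps, i.e. after lcm(10) = 10 in-shuffles.

10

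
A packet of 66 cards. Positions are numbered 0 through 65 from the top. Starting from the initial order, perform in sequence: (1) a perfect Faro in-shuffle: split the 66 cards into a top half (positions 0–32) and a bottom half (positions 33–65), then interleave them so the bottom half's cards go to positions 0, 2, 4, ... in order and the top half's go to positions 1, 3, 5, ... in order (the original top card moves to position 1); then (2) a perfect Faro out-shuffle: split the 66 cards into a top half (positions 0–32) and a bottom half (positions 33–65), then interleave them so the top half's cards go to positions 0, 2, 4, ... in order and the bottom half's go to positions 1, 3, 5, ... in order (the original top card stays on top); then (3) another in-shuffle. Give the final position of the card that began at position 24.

0

Track the card from position 24 forward through each operation:
  after op 1 (in-shuffle): 24 → 49
  after op 2 (out-shuffle): 49 → 33
  after op 3 (in-shuffle): 33 → 0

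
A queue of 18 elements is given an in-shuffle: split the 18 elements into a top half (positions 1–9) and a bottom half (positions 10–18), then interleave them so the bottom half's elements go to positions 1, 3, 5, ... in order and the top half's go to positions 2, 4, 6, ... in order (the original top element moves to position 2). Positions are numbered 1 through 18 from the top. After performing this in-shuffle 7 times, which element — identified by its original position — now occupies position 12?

Work backwards from position 12, undoing one in-shuffle at a time:
12 ← 6 ← 3 ← 11 ← 15 ← 17 ← 18 ← 9
So the element now at position 12 started at position 9.

9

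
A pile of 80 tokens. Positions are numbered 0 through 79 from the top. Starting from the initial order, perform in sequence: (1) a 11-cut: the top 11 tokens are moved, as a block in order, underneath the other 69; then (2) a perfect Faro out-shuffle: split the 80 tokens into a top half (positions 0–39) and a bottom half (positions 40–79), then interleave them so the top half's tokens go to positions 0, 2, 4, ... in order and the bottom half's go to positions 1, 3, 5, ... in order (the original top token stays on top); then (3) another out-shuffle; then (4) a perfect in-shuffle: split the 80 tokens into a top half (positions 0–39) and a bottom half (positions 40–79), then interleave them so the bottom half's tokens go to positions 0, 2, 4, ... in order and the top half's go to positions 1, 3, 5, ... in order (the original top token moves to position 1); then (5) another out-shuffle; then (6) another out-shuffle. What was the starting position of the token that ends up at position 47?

79

Undo the operations in reverse order, starting from position 47:
  undo op 6 (out-shuffle, from bottom half): 47 ← 63
  undo op 5 (out-shuffle, from bottom half): 63 ← 71
  undo op 4 (in-shuffle, from top half): 71 ← 35
  undo op 3 (out-shuffle, from bottom half): 35 ← 57
  undo op 2 (out-shuffle, from bottom half): 57 ← 68
  undo op 1 (cut 11): 68 ← 79
So the token at position 47 came from original position 79.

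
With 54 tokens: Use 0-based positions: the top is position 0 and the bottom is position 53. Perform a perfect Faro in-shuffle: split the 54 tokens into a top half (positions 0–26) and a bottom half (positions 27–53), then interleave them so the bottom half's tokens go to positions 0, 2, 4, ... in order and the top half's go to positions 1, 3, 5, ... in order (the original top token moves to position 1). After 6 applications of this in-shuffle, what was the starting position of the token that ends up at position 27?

51

Work backwards from position 27, undoing one in-shuffle at a time:
27 ← 13 ← 6 ← 30 ← 42 ← 48 ← 51
So the token now at position 27 started at position 51.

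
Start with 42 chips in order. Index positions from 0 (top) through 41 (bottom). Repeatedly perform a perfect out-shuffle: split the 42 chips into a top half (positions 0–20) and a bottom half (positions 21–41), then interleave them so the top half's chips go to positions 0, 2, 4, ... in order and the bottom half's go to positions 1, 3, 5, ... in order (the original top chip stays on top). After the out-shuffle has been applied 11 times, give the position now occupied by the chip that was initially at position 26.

30

Track the chip's position through each out-shuffle:
26 → 11 → 22 → 3 → 6 → 12 → 24 → 7 → 14 → 28 → 15 → 30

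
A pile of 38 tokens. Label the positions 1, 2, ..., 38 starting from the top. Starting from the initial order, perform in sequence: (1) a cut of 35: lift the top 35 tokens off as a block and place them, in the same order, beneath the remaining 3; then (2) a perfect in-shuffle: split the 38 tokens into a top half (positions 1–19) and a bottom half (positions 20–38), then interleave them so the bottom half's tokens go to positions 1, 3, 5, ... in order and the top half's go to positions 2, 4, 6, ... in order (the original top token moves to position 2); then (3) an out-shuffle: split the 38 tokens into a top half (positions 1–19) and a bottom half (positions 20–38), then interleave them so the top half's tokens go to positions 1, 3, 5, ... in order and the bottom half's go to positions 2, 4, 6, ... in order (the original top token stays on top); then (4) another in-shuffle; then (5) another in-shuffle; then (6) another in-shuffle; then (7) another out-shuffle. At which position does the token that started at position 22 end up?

23

Track the token from position 22 forward through each operation:
  after op 1 (cut 35): 22 → 25
  after op 2 (in-shuffle): 25 → 11
  after op 3 (out-shuffle): 11 → 21
  after op 4 (in-shuffle): 21 → 3
  after op 5 (in-shuffle): 3 → 6
  after op 6 (in-shuffle): 6 → 12
  after op 7 (out-shuffle): 12 → 23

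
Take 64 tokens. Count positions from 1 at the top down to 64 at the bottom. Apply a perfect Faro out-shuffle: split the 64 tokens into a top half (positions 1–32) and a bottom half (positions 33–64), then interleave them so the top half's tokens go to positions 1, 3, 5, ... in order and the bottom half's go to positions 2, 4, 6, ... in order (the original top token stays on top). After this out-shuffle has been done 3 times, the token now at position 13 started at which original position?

34

Work backwards from position 13, undoing one out-shuffle at a time:
13 ← 7 ← 4 ← 34
So the token now at position 13 started at position 34.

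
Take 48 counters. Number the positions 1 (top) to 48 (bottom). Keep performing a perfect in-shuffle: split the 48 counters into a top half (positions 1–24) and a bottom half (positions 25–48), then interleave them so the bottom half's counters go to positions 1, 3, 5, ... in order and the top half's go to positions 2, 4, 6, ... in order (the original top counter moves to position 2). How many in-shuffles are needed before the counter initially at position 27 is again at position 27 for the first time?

Follow position 27 under repeated in-shuffles:
27 → 5 → 10 → 20 → 40 → 31 → 13 → 26 → ... → 27 (length 21)
It first returns after 21 in-shuffles.

21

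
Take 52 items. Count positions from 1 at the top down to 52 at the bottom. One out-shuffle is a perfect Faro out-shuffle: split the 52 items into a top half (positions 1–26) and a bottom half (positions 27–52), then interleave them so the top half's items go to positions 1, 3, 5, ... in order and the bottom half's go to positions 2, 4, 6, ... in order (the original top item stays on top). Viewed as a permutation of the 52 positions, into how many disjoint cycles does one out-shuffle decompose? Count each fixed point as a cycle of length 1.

Trace each unvisited position around until it returns:
(1) (2 3 5 9 17 33 14 27) (4 7 13 25 49 46 40 28) (6 11 21 41 30 8 15 29) (10 19 37 22 43 34 16 31) (12 23 45 38 24 47 42 32) (18 35) (20 39 26 51 50 48 44 36) ... plus 1 more
9 cycles in total.

9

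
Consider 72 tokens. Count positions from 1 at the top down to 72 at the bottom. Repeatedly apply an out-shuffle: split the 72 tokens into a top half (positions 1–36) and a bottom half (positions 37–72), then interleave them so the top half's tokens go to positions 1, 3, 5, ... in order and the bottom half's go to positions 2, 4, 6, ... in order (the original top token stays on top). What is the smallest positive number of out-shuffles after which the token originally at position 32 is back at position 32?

35

Follow position 32 under repeated out-shuffles:
32 → 63 → 54 → 36 → 71 → 70 → 68 → 64 → ... → 32 (length 35)
It first returns after 35 out-shuffles.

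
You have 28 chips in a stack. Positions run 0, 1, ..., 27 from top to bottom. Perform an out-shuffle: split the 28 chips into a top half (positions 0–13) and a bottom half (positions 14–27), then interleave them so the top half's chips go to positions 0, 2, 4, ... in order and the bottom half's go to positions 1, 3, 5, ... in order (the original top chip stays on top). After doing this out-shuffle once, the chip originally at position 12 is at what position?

24

Track the chip's position through each out-shuffle:
12 → 24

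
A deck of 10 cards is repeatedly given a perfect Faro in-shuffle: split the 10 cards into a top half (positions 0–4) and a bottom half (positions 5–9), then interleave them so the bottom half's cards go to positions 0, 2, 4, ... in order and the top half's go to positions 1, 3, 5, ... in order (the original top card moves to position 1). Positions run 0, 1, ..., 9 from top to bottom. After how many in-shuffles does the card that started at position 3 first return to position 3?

10

Follow position 3 under repeated in-shuffles:
3 → 7 → 4 → 9 → 8 → 6 → 2 → 5 → 0 → 1 → 3
It first returns after 10 in-shuffles.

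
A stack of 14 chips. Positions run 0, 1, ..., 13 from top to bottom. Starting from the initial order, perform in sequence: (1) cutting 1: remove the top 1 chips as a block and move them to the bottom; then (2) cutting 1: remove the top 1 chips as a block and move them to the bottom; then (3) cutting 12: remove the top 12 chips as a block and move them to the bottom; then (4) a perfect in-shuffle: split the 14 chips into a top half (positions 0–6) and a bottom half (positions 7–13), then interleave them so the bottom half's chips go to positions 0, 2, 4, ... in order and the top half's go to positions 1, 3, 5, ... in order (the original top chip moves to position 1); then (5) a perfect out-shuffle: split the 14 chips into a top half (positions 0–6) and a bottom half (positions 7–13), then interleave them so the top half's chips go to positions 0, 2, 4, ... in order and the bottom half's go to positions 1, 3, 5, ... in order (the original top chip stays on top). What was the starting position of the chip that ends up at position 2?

0

Undo the operations in reverse order, starting from position 2:
  undo op 5 (out-shuffle, from top half): 2 ← 1
  undo op 4 (in-shuffle, from top half): 1 ← 0
  undo op 3 (cut 12): 0 ← 12
  undo op 2 (cut 1): 12 ← 13
  undo op 1 (cut 1): 13 ← 0
So the chip at position 2 came from original position 0.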